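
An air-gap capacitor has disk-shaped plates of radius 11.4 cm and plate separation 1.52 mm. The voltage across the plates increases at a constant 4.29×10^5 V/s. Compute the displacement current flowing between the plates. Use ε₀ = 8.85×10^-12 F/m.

1.02×10^-4 A

The displacement current equals the charging current C dV/dt. With C = ε₀A/d = (8.85×10^-12)(0.04083)/(1.52×10^-3) = 2.377×10^-10 F, I_d = (2.377×10^-10)(4.29×10^5) = 1.02×10^-4 A.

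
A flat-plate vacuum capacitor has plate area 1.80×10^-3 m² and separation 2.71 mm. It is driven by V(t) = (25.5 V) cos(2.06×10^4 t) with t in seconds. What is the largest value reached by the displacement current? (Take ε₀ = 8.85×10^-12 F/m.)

(dE/dt)_max = V₀ω/d = 1.938×10^8 V/(m·s); ω = 2.06×10^4 rad/s.
I_d,max = ε₀ A (dE/dt)_max = (8.85×10^-12)(1.80×10^-3)(1.938×10^8) = 3.09×10^-6 A.

3.09×10^-6 A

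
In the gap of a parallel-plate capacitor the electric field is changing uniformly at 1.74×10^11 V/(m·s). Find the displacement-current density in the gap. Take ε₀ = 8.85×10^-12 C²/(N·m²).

The displacement-current density is ε₀ ∂E/∂t = (8.85×10^-12)(1.74×10^11) = 1.54 A/m².

1.54 A/m²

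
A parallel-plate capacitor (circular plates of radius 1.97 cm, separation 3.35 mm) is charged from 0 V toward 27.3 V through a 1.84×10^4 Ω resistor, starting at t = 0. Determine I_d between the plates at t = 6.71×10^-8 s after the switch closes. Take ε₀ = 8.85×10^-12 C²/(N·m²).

4.78×10^-4 A

With C = ε₀A/d = (8.85×10^-12)(1.219×10^-3)/(3.35×10^-3) = 3.220×10^-12 F, the time constant is τ = RC = 5.925×10^-8 s, so t/τ = 1.132 and e^(−t/τ) = 0.3224.
I_d = I_cond = (V₀/R) e^(−t/τ) = (1.484×10^-3)(0.3224) = 4.78×10^-4 A.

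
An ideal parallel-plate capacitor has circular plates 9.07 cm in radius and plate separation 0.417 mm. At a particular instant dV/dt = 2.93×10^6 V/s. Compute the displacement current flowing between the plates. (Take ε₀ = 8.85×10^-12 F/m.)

1.61×10^-3 A

E = V/d so dE/dt = (dV/dt)/d = 7.026×10^9 V/(m·s), and I_d = ε₀ A dE/dt = (8.85×10^-12)(0.02584)(7.026×10^9) = 1.61×10^-3 A.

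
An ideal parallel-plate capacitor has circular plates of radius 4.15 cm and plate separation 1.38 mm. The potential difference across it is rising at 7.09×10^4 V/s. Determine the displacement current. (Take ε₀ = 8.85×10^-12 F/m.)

C = ε₀A/d = (8.85×10^-12)(5.411×10^-3)/(1.38×10^-3) = 3.470×10^-11 F.
I_d = C dV/dt = (3.470×10^-11)(7.09×10^4) = 2.46×10^-6 A.

2.46×10^-6 A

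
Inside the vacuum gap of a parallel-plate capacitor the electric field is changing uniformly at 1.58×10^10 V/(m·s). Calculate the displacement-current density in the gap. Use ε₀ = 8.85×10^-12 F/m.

The displacement-current density is ε₀ ∂E/∂t = (8.85×10^-12)(1.58×10^10) = 0.140 A/m².

0.140 A/m²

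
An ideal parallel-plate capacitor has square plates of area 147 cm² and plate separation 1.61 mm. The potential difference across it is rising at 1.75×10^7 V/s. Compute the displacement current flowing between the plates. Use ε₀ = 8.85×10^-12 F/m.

1.41×10^-3 A

The field between the plates is E = V/d, so dE/dt = (1.75×10^7)/(1.61×10^-3 m) = 1.087×10^10 V/(m·s).
I_d = ε₀ A (dE/dt) = (8.85×10^-12)(0.0147)(1.087×10^10) = 1.41×10^-3 A.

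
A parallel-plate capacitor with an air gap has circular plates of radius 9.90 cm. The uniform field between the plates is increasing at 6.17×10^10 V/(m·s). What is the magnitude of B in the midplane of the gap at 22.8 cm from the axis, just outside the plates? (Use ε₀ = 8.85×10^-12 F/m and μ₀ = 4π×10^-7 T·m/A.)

Through the whole plate area (πR² = 0.03079 m²), I_d = ε₀ πR² dE/dt = 0.01681 A.
For r ≥ R the full I_d is enclosed: B = μ₀ I_d/(2πr) = (4π×10^-7)(0.01681)/(2π·0.228) = 1.47×10^-8 T.

1.47×10^-8 T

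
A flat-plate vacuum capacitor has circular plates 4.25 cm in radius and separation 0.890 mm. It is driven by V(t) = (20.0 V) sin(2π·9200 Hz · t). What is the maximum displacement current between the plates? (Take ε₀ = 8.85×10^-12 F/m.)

The displacement current equals the conduction current C dV/dt, which peaks at C V₀ ω.
With C = ε₀A/d = (8.85×10^-12)(5.675×10^-3)/(8.90×10^-4) = 5.643×10^-11 F and ω = 2πf = 5.781×10^4 rad/s, I_d,max = (5.643×10^-11)(20.0)(5.781×10^4) = 6.52×10^-5 A.

6.52×10^-5 A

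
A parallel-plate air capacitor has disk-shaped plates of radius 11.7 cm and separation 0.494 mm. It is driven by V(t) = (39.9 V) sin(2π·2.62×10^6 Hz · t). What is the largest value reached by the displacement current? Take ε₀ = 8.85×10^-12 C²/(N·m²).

(dE/dt)_max = V₀ω/d = 1.329×10^12 V/(m·s); ω = 2πf = 1.646×10^7 rad/s.
I_d,max = ε₀ A (dE/dt)_max = (8.85×10^-12)(0.04301)(1.329×10^12) = 0.506 A.

0.506 A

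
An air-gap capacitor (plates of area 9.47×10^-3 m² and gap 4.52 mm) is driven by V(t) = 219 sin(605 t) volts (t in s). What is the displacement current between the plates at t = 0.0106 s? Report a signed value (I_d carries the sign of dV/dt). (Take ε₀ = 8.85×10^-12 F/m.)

C = ε₀A/d = (8.85×10^-12)(9.47×10^-3)/(4.52×10^-3) = 1.854×10^-11 F. dV/dt = V₀ω·cos(ωt); at ωt = 6.413 rad this factor is 0.9916.
I_d = C dV/dt = (1.854×10^-11)(219)(605)(0.9916) = 2.44×10^-6 A.

2.44×10^-6 A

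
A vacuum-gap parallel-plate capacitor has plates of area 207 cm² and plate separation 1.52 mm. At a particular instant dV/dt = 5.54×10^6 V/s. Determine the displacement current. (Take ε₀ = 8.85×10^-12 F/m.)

6.68×10^-4 A

C = ε₀A/d = (8.85×10^-12)(0.0207)/(1.52×10^-3) = 1.205×10^-10 F.
I_d = C dV/dt = (1.205×10^-10)(5.54×10^6) = 6.68×10^-4 A.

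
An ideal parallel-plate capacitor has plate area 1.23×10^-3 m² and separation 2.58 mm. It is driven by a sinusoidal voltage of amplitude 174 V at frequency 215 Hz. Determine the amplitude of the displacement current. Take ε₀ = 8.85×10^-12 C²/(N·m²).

C = ε₀A/d = (8.85×10^-12)(1.23×10^-3)/(2.58×10^-3) = 4.219×10^-12 F; ω = 2πf = 1351 rad/s.
I_d = C dV/dt, so |I_d|_max = C V₀ ω = (4.219×10^-12)(174)(1351) = 9.92×10^-7 A.

9.92×10^-7 A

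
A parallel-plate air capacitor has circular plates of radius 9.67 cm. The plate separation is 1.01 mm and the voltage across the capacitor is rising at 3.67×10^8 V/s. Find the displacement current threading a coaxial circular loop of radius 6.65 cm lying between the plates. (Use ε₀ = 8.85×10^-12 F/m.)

0.0447 A

With E = V/d, dE/dt = 3.634×10^11 V/(m·s) and πR² = 0.02938 m², giving I_d = ε₀ πR² dE/dt = 0.09449 A.
Through an area πr² the displacement current is I_d·(πr²/πR²) = I_d (r/R)² = 0.0447 A.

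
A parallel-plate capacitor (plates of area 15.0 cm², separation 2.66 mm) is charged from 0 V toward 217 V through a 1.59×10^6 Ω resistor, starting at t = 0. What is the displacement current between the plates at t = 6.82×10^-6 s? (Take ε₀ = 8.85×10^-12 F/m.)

C = ε₀A/d = (8.85×10^-12)(1.50×10^-3)/(2.66×10^-3) = 4.991×10^-12 F and τ = RC = 7.936×10^-6 s. I_d in the gap equals the RC charging current.
I_d(t) = (V₀/R) e^(−t/τ) = 1.365×10^-4 · e^(−0.8594) = 5.78×10^-5 A.

5.78×10^-5 A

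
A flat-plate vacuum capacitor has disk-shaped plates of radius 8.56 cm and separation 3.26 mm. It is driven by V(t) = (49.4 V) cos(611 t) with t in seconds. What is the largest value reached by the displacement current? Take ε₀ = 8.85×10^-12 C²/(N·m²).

1.89×10^-6 A

C = ε₀A/d = (8.85×10^-12)(0.02302)/(3.26×10^-3) = 6.249×10^-11 F; ω = 611 rad/s.
I_d = C dV/dt, so |I_d|_max = C V₀ ω = (6.249×10^-11)(49.4)(611) = 1.89×10^-6 A.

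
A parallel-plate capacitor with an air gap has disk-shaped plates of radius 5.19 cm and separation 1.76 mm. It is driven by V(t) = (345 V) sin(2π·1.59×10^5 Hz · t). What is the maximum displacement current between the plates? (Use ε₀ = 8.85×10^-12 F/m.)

0.0147 A

C = ε₀A/d = (8.85×10^-12)(8.462×10^-3)/(1.76×10^-3) = 4.255×10^-11 F; ω = 2πf = 9.990×10^5 rad/s.
I_d = C dV/dt, so |I_d|_max = C V₀ ω = (4.255×10^-11)(345)(9.990×10^5) = 0.0147 A.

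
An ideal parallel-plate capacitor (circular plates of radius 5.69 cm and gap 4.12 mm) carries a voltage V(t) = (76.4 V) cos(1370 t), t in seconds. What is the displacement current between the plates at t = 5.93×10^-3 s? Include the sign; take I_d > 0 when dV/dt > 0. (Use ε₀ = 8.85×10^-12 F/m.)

dE/dt = (V₀ω/d)·−sin(ωt) with ωt = 8.1241 rad: (76.4)(1370)(-0.9637)/(4.12×10^-3) = -2.448×10^7 V/(m·s).
I_d = ε₀ A dE/dt = (8.85×10^-12)(0.01017)(-2.448×10^7) = -2.20×10^-6 A.

-2.20×10^-6 A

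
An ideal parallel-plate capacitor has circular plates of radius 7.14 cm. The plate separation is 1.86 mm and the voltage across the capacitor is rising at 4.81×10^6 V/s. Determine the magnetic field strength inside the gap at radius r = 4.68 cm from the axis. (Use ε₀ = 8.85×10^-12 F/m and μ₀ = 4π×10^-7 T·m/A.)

dE/dt = (dV/dt)/d = 2.586×10^9 V/(m·s); I_d = ε₀(πR²)(dE/dt) = (8.85×10^-12)(0.01602)(2.586×10^9) = 3.666×10^-4 A.
∮B·dl = μ₀ I_d,enc with I_d,enc = I_d r²/R² = 1.575×10^-4 A; so B = μ₀ I_d,enc/(2πr) = 6.73×10^-10 T.

6.73×10^-10 T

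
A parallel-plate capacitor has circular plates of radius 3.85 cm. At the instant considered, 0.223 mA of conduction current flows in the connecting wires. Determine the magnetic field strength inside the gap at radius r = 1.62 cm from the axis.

4.87×10^-10 T

By continuity the displacement current in the gap matches the conduction current: I_d = 2.23×10^-4 A.
An Ampèrian loop of radius r encloses a fraction (r/R)² of I_d. Then B·2πr = μ₀ I_d (r/R)², giving B = μ₀ I_d r/(2πR²) = 4.87×10^-10 T.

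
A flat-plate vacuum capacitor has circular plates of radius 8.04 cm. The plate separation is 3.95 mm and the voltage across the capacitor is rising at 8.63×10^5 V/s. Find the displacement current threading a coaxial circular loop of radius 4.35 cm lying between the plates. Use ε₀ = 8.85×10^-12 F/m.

1.15×10^-5 A

I_d = C dV/dt with C = ε₀πR²/d = 4.550×10^-11 F, so I_d = (4.550×10^-11)(8.63×10^5) = 3.927×10^-5 A.
Through an area πr² the displacement current is I_d·(πr²/πR²) = I_d (r/R)² = 1.15×10^-5 A.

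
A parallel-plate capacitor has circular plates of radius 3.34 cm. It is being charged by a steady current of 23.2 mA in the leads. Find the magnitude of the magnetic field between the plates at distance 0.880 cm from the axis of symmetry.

No conduction current crosses the gap, so I_d there equals the 0.0232 A in the leads.
An Ampèrian loop of radius r encloses a fraction (r/R)² of I_d. Then B·2πr = μ₀ I_d (r/R)², giving B = μ₀ I_d r/(2πR²) = 3.66×10^-8 T.

3.66×10^-8 T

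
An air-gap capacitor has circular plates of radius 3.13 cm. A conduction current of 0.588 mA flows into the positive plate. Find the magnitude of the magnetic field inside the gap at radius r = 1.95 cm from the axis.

Between the plates the displacement current equals the wire current: I_d = 0.588 mA = 5.88×10^-4 A.
For r < R the Ampère–Maxwell law gives B(2πr) = μ₀ I_d (r²/R²), so B = μ₀ I_d r/(2πR²) = (4π×10^-7)(5.88×10^-4)(0.0195)/(2π·0.0313²) = 2.34×10^-9 T.

2.34×10^-9 T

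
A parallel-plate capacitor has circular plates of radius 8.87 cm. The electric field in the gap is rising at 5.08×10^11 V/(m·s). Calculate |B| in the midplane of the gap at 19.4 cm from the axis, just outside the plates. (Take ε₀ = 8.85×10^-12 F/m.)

1.15×10^-7 T

Total displacement current: I_d = ε₀(πR²)(dE/dt) = (8.85×10^-12)(0.02472)(5.08×10^11) = 0.1111 A.
With r > R the enclosed displacement current is the full I_d; B = μ₀ I_d / (2πr) = 1.15×10^-7 T.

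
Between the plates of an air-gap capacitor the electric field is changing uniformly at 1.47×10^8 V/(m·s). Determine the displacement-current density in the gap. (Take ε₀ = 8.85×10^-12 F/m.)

J_d = ε₀ dE/dt = (8.85×10^-12)(1.47×10^8) = 1.30×10^-3 A/m².

1.30×10^-3 A/m²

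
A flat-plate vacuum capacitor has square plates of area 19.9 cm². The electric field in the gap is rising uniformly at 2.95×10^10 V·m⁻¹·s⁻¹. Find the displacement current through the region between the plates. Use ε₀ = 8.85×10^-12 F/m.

The displacement current is ε₀ times dΦ_E/dt = ε₀ A dE/dt = (8.85×10^-12)(1.99×10^-3)(2.95×10^10) = 5.20×10^-4 A.

5.20×10^-4 A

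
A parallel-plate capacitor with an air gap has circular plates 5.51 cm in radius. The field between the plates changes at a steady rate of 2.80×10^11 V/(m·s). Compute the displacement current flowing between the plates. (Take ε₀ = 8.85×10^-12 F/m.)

0.0236 A

With a uniform field, Φ_E = EA, so I_d = ε₀ A dE/dt = 0.0236 A.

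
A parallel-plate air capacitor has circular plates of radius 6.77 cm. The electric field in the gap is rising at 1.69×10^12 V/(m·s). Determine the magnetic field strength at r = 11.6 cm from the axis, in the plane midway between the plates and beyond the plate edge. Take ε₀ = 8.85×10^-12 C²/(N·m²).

3.71×10^-7 T

Total displacement current: I_d = ε₀(πR²)(dE/dt) = (8.85×10^-12)(0.01440)(1.69×10^12) = 0.2154 A.
For r ≥ R the full I_d is enclosed: B = μ₀ I_d/(2πr) = (4π×10^-7)(0.2154)/(2π·0.116) = 3.71×10^-7 T.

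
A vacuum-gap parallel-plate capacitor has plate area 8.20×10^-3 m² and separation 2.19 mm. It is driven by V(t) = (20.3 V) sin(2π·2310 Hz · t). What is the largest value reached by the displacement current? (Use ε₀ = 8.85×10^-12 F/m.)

(dE/dt)_max = V₀ω/d = 1.345×10^8 V/(m·s); ω = 2πf = 1.451×10^4 rad/s.
I_d,max = ε₀ A (dE/dt)_max = (8.85×10^-12)(8.20×10^-3)(1.345×10^8) = 9.76×10^-6 A.

9.76×10^-6 A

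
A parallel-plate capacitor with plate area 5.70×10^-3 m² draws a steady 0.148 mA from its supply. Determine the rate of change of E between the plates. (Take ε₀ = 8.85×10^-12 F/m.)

2.93×10^9 V/(m·s)

The displacement current between the plates equals the conduction current, I_d = 0.148 mA.
Inverting I_d = ε₀ A dE/dt gives dE/dt = 1.48×10^-4 / (8.85×10^-12 · 5.70×10^-3) = 2.93×10^9 V/(m·s).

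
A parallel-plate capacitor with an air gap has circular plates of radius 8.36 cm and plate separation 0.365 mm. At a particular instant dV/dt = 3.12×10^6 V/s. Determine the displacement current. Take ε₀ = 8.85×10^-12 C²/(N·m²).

E = V/d so dE/dt = (dV/dt)/d = 8.548×10^9 V/(m·s), and I_d = ε₀ A dE/dt = (8.85×10^-12)(0.02196)(8.548×10^9) = 1.66×10^-3 A.

1.66×10^-3 A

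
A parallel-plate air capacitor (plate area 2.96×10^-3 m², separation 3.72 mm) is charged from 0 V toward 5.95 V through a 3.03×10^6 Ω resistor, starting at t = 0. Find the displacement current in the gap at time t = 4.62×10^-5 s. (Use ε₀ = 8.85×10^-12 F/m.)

2.25×10^-7 A

C = ε₀A/d = (8.85×10^-12)(2.96×10^-3)/(3.72×10^-3) = 7.042×10^-12 F, so τ = RC = 2.134×10^-5 s.
The conduction current is I(t) = (V₀/R) e^(−t/τ), and the displacement current between the plates equals it.
t/τ = 2.165; I_d = (5.95/3.03×10^6) · e^(−2.165) = (1.964×10^-6)(0.1147) = 2.25×10^-7 A.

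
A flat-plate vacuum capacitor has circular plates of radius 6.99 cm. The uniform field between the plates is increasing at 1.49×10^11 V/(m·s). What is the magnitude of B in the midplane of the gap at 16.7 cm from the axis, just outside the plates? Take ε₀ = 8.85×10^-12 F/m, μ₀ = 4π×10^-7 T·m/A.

I_d = ε₀ dΦ_E/dt = ε₀ πR² (dE/dt) = (8.85×10^-12)(0.01535)(1.49×10^11) = 0.02024 A through the full plate area.
Outside the plates the loop encloses all of I_d, so B·2πr = μ₀ I_d and B = 2.42×10^-8 T.

2.42×10^-8 T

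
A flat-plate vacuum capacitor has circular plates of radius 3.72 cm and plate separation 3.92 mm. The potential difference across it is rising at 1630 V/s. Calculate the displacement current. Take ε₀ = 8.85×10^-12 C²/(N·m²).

C = ε₀A/d = (8.85×10^-12)(4.347×10^-3)/(3.92×10^-3) = 9.814×10^-12 F.
I_d = C dV/dt = (9.814×10^-12)(1630) = 1.60×10^-8 A.

1.60×10^-8 A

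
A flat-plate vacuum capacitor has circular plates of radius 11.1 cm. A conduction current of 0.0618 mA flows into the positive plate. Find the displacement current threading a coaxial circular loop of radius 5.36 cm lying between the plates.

1.44×10^-5 A

Between the plates the displacement current equals the wire current: I_d = 0.0618 mA = 6.18×10^-5 A.
The field is uniform, so I_d,enc = I_d (r/R)² = (6.18×10^-5)(5.36/11.1)² = 1.44×10^-5 A.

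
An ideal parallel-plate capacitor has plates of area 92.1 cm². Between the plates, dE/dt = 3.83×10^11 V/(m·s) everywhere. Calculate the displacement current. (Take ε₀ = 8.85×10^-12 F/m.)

The displacement current is ε₀ times dΦ_E/dt = ε₀ A dE/dt = (8.85×10^-12)(9.21×10^-3)(3.83×10^11) = 0.0312 A.

0.0312 A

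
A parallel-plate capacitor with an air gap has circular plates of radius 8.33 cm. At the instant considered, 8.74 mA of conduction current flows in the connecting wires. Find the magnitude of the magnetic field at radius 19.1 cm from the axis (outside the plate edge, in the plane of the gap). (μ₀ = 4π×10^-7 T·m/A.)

No conduction current crosses the gap, so I_d there equals the 8.74×10^-3 A in the leads.
Outside the plates the loop encloses all of I_d, so B·2πr = μ₀ I_d and B = 9.15×10^-9 T.

9.15×10^-9 T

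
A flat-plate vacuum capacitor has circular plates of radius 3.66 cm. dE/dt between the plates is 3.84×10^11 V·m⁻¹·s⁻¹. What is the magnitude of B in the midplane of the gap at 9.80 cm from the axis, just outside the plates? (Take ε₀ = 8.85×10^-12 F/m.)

Total displacement current: I_d = ε₀(πR²)(dE/dt) = (8.85×10^-12)(4.208×10^-3)(3.84×10^11) = 0.01430 A.
With r > R the enclosed displacement current is the full I_d; B = μ₀ I_d / (2πr) = 2.92×10^-8 T.

2.92×10^-8 T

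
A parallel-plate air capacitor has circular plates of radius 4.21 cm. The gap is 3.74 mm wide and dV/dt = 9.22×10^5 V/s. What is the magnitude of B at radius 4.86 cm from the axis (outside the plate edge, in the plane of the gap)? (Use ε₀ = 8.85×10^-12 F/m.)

With E = V/d, dE/dt = 2.465×10^8 V/(m·s) and πR² = 5.568×10^-3 m², giving I_d = ε₀ πR² dE/dt = 1.215×10^-5 A.
With r > R the enclosed displacement current is the full I_d; B = μ₀ I_d / (2πr) = 5.00×10^-11 T.

5.00×10^-11 T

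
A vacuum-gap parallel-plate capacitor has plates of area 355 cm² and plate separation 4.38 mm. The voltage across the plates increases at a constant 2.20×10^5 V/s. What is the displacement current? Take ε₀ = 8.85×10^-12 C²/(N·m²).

C = ε₀A/d = (8.85×10^-12)(0.0355)/(4.38×10^-3) = 7.173×10^-11 F.
I_d = C dV/dt = (7.173×10^-11)(2.20×10^5) = 1.58×10^-5 A.

1.58×10^-5 A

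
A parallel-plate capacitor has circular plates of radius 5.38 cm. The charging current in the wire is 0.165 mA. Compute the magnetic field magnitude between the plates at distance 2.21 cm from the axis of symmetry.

2.52×10^-10 T

Between the plates the displacement current equals the wire current: I_d = 0.165 mA = 1.65×10^-4 A.
An Ampèrian loop of radius r encloses a fraction (r/R)² of I_d. Then B·2πr = μ₀ I_d (r/R)², giving B = μ₀ I_d r/(2πR²) = 2.52×10^-10 T.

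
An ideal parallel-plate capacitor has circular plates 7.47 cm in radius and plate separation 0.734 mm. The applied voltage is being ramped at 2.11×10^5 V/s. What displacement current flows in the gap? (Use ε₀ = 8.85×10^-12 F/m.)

C = ε₀A/d = (8.85×10^-12)(0.01753)/(7.34×10^-4) = 2.114×10^-10 F.
I_d = C dV/dt = (2.114×10^-10)(2.11×10^5) = 4.46×10^-5 A.

4.46×10^-5 A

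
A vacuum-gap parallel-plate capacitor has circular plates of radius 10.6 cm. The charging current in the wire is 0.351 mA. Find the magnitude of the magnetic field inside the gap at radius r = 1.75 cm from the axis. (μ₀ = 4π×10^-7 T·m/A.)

1.09×10^-10 T

No conduction current crosses the gap, so I_d there equals the 3.51×10^-4 A in the leads.
An Ampèrian loop of radius r encloses a fraction (r/R)² of I_d. Then B·2πr = μ₀ I_d (r/R)², giving B = μ₀ I_d r/(2πR²) = 1.09×10^-10 T.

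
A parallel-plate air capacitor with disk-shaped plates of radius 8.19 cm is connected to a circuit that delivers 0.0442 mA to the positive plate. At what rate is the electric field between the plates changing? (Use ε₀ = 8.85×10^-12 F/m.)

2.37×10^8 V/(m·s)

By continuity, I_d in the gap equals the 0.0442 mA flowing in the wire.
Then dE/dt = I_d/(ε₀A) = 2.37×10^8 V/(m·s).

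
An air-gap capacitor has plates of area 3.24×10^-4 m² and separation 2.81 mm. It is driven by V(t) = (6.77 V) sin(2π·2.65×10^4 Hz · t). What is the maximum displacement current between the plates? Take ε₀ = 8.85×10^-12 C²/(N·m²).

1.15×10^-6 A

C = ε₀A/d = (8.85×10^-12)(3.24×10^-4)/(2.81×10^-3) = 1.020×10^-12 F; ω = 2πf = 1.665×10^5 rad/s.
I_d = C dV/dt, so |I_d|_max = C V₀ ω = (1.020×10^-12)(6.77)(1.665×10^5) = 1.15×10^-6 A.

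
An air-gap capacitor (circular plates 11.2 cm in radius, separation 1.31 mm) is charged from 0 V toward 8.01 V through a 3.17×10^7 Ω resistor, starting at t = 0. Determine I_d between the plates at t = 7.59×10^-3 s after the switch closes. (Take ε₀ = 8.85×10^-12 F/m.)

1.03×10^-7 A

With C = ε₀A/d = (8.85×10^-12)(0.03941)/(1.31×10^-3) = 2.662×10^-10 F, the time constant is τ = RC = 8.439×10^-3 s, so t/τ = 0.8994 and e^(−t/τ) = 0.4068.
I_d = I_cond = (V₀/R) e^(−t/τ) = (2.527×10^-7)(0.4068) = 1.03×10^-7 A.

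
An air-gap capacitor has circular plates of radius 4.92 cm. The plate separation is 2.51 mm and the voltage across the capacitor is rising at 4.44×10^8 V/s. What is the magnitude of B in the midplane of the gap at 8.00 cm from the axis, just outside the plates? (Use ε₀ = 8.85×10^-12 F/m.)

2.98×10^-8 T

dE/dt = (dV/dt)/d = 1.769×10^11 V/(m·s); I_d = ε₀(πR²)(dE/dt) = (8.85×10^-12)(7.605×10^-3)(1.769×10^11) = 0.01191 A.
Outside the plates the loop encloses all of I_d, so B·2πr = μ₀ I_d and B = 2.98×10^-8 T.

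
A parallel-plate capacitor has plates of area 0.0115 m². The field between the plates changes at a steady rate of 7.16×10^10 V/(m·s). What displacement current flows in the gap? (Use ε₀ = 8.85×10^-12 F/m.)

7.29×10^-3 A

With a uniform field, Φ_E = EA, so I_d = ε₀ A dE/dt = 7.29×10^-3 A.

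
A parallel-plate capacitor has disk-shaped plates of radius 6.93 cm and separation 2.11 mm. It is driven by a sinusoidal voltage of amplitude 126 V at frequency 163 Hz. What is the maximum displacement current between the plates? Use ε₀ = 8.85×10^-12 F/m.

C = ε₀A/d = (8.85×10^-12)(0.01509)/(2.11×10^-3) = 6.329×10^-11 F; ω = 2πf = 1024 rad/s.
I_d = C dV/dt, so |I_d|_max = C V₀ ω = (6.329×10^-11)(126)(1024) = 8.17×10^-6 A.

8.17×10^-6 A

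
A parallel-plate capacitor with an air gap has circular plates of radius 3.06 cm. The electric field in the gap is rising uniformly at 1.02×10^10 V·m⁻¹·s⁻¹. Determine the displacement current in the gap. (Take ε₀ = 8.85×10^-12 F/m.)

I_d = ε₀ A (dE/dt) = (8.85×10^-12)(2.942×10^-3 m²)(1.02×10^10) = 2.66×10^-4 A.

2.66×10^-4 A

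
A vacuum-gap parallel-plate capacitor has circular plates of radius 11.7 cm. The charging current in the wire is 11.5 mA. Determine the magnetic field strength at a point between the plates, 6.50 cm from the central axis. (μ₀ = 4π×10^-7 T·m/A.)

1.09×10^-8 T

No conduction current crosses the gap, so I_d there equals the 0.0115 A in the leads.
An Ampèrian loop of radius r encloses a fraction (r/R)² of I_d. Then B·2πr = μ₀ I_d (r/R)², giving B = μ₀ I_d r/(2πR²) = 1.09×10^-8 T.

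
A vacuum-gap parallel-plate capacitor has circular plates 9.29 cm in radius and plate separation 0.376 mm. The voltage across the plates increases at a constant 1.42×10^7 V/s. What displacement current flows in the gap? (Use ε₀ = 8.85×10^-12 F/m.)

E = V/d so dE/dt = (dV/dt)/d = 3.777×10^10 V/(m·s), and I_d = ε₀ A dE/dt = (8.85×10^-12)(0.02711)(3.777×10^10) = 9.06×10^-3 A.

9.06×10^-3 A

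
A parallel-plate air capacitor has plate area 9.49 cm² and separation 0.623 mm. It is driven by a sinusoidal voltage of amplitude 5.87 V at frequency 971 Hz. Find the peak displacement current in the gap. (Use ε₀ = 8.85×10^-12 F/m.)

4.83×10^-7 A

The displacement current equals the conduction current C dV/dt, which peaks at C V₀ ω.
With C = ε₀A/d = (8.85×10^-12)(9.49×10^-4)/(6.23×10^-4) = 1.348×10^-11 F and ω = 2πf = 6101 rad/s, I_d,max = (1.348×10^-11)(5.87)(6101) = 4.83×10^-7 A.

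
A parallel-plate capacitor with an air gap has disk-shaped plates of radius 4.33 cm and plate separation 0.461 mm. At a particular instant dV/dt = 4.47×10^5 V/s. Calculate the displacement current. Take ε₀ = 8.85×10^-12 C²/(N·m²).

5.05×10^-5 A

E = V/d so dE/dt = (dV/dt)/d = 9.696×10^8 V/(m·s), and I_d = ε₀ A dE/dt = (8.85×10^-12)(5.890×10^-3)(9.696×10^8) = 5.05×10^-5 A.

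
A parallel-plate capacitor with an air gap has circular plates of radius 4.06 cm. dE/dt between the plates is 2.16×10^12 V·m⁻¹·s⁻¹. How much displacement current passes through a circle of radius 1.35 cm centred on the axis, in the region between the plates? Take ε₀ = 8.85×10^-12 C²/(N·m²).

0.0109 A

I_d = ε₀ dΦ_E/dt = ε₀ πR² (dE/dt) = (8.85×10^-12)(5.178×10^-3)(2.16×10^12) = 0.09898 A through the full plate area.
Since J_d is uniform, the enclosed fraction is (r/R)² = 0.1106, giving I_d,enc = 0.0109 A.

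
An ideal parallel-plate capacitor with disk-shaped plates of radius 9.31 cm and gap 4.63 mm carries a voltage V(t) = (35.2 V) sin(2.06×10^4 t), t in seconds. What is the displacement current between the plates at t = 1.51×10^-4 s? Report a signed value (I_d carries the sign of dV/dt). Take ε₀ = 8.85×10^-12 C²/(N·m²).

dE/dt = (V₀ω/d)·cos(ωt) with ωt = 3.1106 rad: (35.2)(2.06×10^4)(-0.9995)/(4.63×10^-3) = -1.565×10^8 V/(m·s).
I_d = ε₀ A dE/dt = (8.85×10^-12)(0.02723)(-1.565×10^8) = -3.77×10^-5 A.

-3.77×10^-5 A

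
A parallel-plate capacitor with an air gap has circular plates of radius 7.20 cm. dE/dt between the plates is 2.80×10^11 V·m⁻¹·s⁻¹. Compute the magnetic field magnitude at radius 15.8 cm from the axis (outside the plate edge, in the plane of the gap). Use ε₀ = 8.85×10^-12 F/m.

Through the whole plate area (πR² = 0.01629 m²), I_d = ε₀ πR² dE/dt = 0.04037 A.
With r > R the enclosed displacement current is the full I_d; B = μ₀ I_d / (2πr) = 5.11×10^-8 T.

5.11×10^-8 T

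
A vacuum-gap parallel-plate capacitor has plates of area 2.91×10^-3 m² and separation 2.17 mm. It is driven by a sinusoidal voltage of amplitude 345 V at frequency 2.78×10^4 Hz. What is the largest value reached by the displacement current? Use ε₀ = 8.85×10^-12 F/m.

7.15×10^-4 A

The displacement current equals the conduction current C dV/dt, which peaks at C V₀ ω.
With C = ε₀A/d = (8.85×10^-12)(2.91×10^-3)/(2.17×10^-3) = 1.187×10^-11 F and ω = 2πf = 1.747×10^5 rad/s, I_d,max = (1.187×10^-11)(345)(1.747×10^5) = 7.15×10^-4 A.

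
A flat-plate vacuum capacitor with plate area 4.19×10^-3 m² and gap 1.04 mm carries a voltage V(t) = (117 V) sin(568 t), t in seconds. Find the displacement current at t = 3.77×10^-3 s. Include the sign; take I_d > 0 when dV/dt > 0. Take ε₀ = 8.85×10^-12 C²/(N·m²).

-1.28×10^-6 A

dV/dt = (117)(568)·cos(2.14136) = -3.589×10^4 V/s.
I_d = C dV/dt with C = ε₀A/d = (8.85×10^-12)(4.19×10^-3)/(1.04×10^-3) = 3.566×10^-11 F, so I_d = (3.566×10^-11)(-3.589×10^4) = -1.28×10^-6 A.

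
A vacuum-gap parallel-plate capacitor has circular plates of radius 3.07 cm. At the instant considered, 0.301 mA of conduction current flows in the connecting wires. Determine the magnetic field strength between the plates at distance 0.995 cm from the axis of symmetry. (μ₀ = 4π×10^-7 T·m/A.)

6.36×10^-10 T

No conduction current crosses the gap, so I_d there equals the 3.01×10^-4 A in the leads.
∮B·dl = μ₀ I_d,enc with I_d,enc = I_d r²/R² = 3.162×10^-5 A; so B = μ₀ I_d,enc/(2πr) = 6.36×10^-10 T.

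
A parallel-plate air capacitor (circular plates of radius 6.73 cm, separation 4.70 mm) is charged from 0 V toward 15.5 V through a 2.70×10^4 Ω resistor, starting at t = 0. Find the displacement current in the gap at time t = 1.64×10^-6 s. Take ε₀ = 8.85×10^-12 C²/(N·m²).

With C = ε₀A/d = (8.85×10^-12)(0.01423)/(4.70×10^-3) = 2.679×10^-11 F, the time constant is τ = RC = 7.233×10^-7 s, so t/τ = 2.267 and e^(−t/τ) = 0.1036.
I_d = I_cond = (V₀/R) e^(−t/τ) = (5.741×10^-4)(0.1036) = 5.95×10^-5 A.

5.95×10^-5 A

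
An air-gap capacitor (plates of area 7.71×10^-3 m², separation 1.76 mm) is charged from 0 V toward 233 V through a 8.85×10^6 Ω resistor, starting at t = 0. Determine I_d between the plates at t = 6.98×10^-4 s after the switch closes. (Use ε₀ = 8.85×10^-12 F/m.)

3.44×10^-6 A

C = ε₀A/d = (8.85×10^-12)(7.71×10^-3)/(1.76×10^-3) = 3.877×10^-11 F and τ = RC = 3.431×10^-4 s. I_d in the gap equals the RC charging current.
I_d(t) = (V₀/R) e^(−t/τ) = 2.633×10^-5 · e^(−2.034) = 3.44×10^-6 A.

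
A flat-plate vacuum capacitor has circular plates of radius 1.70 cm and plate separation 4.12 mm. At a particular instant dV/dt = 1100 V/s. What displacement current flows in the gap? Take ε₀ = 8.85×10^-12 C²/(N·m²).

2.15×10^-9 A

The displacement current equals the charging current C dV/dt. With C = ε₀A/d = (8.85×10^-12)(9.079×10^-4)/(4.12×10^-3) = 1.950×10^-12 F, I_d = (1.950×10^-12)(1100) = 2.15×10^-9 A.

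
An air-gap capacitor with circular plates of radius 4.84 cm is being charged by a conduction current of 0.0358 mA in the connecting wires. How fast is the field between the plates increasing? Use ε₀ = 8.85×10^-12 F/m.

5.50×10^8 V/(m·s)

By continuity, I_d in the gap equals the 0.0358 mA flowing in the wire.
Since I_d = ε₀ A dE/dt, dE/dt = I_d/(ε₀A) = (3.58×10^-5)/((8.85×10^-12)(7.359×10^-3)) = 5.50×10^8 V/(m·s).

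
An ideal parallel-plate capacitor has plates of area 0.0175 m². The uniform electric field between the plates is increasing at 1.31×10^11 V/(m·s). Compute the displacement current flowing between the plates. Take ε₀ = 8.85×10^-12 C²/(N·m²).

The displacement current is ε₀ times dΦ_E/dt = ε₀ A dE/dt = (8.85×10^-12)(0.0175)(1.31×10^11) = 0.0203 A.

0.0203 A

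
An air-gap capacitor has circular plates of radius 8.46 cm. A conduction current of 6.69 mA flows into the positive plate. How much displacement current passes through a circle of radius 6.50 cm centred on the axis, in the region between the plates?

No conduction current crosses the gap, so I_d there equals the 6.69×10^-3 A in the leads.
Through an area πr² the displacement current is I_d·(πr²/πR²) = I_d (r/R)² = 3.95×10^-3 A.

3.95×10^-3 A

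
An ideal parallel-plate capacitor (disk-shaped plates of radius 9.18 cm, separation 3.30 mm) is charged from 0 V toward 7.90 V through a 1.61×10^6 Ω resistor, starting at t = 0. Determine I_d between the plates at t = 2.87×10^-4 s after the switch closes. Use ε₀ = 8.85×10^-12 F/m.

C = ε₀A/d = (8.85×10^-12)(0.02647)/(3.30×10^-3) = 7.099×10^-11 F and τ = RC = 1.143×10^-4 s. I_d in the gap equals the RC charging current.
I_d(t) = (V₀/R) e^(−t/τ) = 4.907×10^-6 · e^(−2.511) = 3.98×10^-7 A.

3.98×10^-7 A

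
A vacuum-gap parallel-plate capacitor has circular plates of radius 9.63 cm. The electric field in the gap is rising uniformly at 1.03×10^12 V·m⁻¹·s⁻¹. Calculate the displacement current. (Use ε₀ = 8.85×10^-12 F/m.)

0.266 A

I_d = ε₀ A (dE/dt) = (8.85×10^-12)(0.02913 m²)(1.03×10^12) = 0.266 A.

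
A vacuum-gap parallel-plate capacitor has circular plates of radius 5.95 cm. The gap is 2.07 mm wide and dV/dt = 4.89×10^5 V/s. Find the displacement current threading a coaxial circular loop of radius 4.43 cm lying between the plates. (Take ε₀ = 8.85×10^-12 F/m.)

1.29×10^-5 A

I_d = C dV/dt with C = ε₀πR²/d = 4.754×10^-11 F, so I_d = (4.754×10^-11)(4.89×10^5) = 2.325×10^-5 A.
Through an area πr² the displacement current is I_d·(πr²/πR²) = I_d (r/R)² = 1.29×10^-5 A.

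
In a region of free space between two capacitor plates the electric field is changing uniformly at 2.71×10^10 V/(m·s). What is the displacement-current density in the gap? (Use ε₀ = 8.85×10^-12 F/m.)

The displacement-current density is ε₀ ∂E/∂t = (8.85×10^-12)(2.71×10^10) = 0.240 A/m².

0.240 A/m²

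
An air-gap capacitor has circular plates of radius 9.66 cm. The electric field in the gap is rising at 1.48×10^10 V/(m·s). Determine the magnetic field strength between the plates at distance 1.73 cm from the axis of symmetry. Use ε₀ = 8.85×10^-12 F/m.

1.42×10^-9 T

Through the whole plate area (πR² = 0.02932 m²), I_d = ε₀ πR² dE/dt = 3.840×10^-3 A.
For r < R the Ampère–Maxwell law gives B(2πr) = μ₀ I_d (r²/R²), so B = μ₀ I_d r/(2πR²) = (4π×10^-7)(3.840×10^-3)(0.0173)/(2π·0.0966²) = 1.42×10^-9 T.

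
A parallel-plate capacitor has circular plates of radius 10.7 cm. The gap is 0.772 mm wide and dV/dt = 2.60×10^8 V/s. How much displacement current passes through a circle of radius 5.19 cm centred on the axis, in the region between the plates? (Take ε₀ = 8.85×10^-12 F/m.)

I_d = C dV/dt with C = ε₀πR²/d = 4.124×10^-10 F, so I_d = (4.124×10^-10)(2.60×10^8) = 0.1072 A.
Since J_d is uniform, the enclosed fraction is (r/R)² = 0.2353, giving I_d,enc = 0.0252 A.

0.0252 A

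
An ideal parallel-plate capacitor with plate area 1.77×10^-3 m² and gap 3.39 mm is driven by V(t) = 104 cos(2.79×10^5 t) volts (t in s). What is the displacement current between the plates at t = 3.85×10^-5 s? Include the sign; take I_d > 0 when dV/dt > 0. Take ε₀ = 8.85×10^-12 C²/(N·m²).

1.30×10^-4 A

dE/dt = (V₀ω/d)·−sin(ωt) with ωt = 10.7415 rad: (104)(2.79×10^5)(0.9679)/(3.39×10^-3) = 8.285×10^9 V/(m·s).
I_d = ε₀ A dE/dt = (8.85×10^-12)(1.77×10^-3)(8.285×10^9) = 1.30×10^-4 A.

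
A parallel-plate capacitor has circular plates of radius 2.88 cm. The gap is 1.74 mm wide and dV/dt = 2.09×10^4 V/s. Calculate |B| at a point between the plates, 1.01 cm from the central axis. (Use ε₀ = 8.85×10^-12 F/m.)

6.75×10^-13 T

With E = V/d, dE/dt = 1.201×10^7 V/(m·s) and πR² = 2.606×10^-3 m², giving I_d = ε₀ πR² dE/dt = 2.770×10^-7 A.
For r < R the Ampère–Maxwell law gives B(2πr) = μ₀ I_d (r²/R²), so B = μ₀ I_d r/(2πR²) = (4π×10^-7)(2.770×10^-7)(0.0101)/(2π·0.0288²) = 6.75×10^-13 T.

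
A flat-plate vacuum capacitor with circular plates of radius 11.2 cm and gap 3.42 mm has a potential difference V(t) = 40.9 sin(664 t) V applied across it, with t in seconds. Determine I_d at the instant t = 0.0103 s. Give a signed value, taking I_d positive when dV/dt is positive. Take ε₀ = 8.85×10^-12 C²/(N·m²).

dV/dt = (40.9)(664)·cos(6.8392) = 2.307×10^4 V/s.
I_d = C dV/dt with C = ε₀A/d = (8.85×10^-12)(0.03941)/(3.42×10^-3) = 1.020×10^-10 F, so I_d = (1.020×10^-10)(2.307×10^4) = 2.35×10^-6 A.

2.35×10^-6 A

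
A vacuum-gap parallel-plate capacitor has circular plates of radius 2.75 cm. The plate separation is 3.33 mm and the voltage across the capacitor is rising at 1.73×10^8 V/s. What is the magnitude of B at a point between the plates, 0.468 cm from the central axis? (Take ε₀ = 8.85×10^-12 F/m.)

I_d = C dV/dt with C = ε₀πR²/d = 6.315×10^-12 F, so I_d = (6.315×10^-12)(1.73×10^8) = 1.092×10^-3 A.
∮B·dl = μ₀ I_d,enc with I_d,enc = I_d r²/R² = 3.163×10^-5 A; so B = μ₀ I_d,enc/(2πr) = 1.35×10^-9 T.

1.35×10^-9 T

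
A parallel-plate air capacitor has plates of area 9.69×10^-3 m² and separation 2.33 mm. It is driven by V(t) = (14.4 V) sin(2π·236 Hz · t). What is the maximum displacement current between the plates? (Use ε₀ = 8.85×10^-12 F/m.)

(dE/dt)_max = V₀ω/d = 9.165×10^6 V/(m·s); ω = 2πf = 1483 rad/s.
I_d,max = ε₀ A (dE/dt)_max = (8.85×10^-12)(9.69×10^-3)(9.165×10^6) = 7.86×10^-7 A.

7.86×10^-7 A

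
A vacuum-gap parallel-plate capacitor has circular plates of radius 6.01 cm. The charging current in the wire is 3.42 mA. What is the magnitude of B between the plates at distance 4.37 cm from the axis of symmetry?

8.28×10^-9 T

No conduction current crosses the gap, so I_d there equals the 3.42×10^-3 A in the leads.
An Ampèrian loop of radius r encloses a fraction (r/R)² of I_d. Then B·2πr = μ₀ I_d (r/R)², giving B = μ₀ I_d r/(2πR²) = 8.28×10^-9 T.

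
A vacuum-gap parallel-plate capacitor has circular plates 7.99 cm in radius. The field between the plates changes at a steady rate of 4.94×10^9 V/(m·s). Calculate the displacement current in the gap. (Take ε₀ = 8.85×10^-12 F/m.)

With a uniform field, Φ_E = EA, so I_d = ε₀ A dE/dt = 8.77×10^-4 A.

8.77×10^-4 A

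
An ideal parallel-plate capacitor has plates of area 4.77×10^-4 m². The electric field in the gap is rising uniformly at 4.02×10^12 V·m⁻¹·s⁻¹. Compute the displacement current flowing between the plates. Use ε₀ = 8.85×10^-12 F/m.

0.0170 A

With a uniform field, Φ_E = EA, so I_d = ε₀ A dE/dt = 0.0170 A.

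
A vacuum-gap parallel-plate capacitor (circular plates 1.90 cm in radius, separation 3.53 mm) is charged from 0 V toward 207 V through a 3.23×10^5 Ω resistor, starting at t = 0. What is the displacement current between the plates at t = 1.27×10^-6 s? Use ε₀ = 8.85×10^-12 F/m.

1.61×10^-4 A

C = ε₀A/d = (8.85×10^-12)(1.134×10^-3)/(3.53×10^-3) = 2.843×10^-12 F, so τ = RC = 9.183×10^-7 s.
The conduction current is I(t) = (V₀/R) e^(−t/τ), and the displacement current between the plates equals it.
t/τ = 1.383; I_d = (207/3.23×10^5) · e^(−1.383) = (6.409×10^-4)(0.2508) = 1.61×10^-4 A.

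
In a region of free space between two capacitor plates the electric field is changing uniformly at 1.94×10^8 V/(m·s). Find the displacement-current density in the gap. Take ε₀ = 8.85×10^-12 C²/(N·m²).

1.72×10^-3 A/m²

The displacement-current density is ε₀ ∂E/∂t = (8.85×10^-12)(1.94×10^8) = 1.72×10^-3 A/m².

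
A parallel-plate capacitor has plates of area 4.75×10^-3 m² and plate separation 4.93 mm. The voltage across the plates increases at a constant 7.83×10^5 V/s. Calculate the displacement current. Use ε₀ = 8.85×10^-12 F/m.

C = ε₀A/d = (8.85×10^-12)(4.75×10^-3)/(4.93×10^-3) = 8.527×10^-12 F.
I_d = C dV/dt = (8.527×10^-12)(7.83×10^5) = 6.68×10^-6 A.

6.68×10^-6 A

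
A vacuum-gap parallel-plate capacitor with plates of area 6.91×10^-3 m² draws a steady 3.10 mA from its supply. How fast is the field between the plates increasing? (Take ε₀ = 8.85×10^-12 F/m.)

5.07×10^10 V/(m·s)

Charge continuity gives I_d = I = 3.10×10^-3 A between the plates.
Inverting I_d = ε₀ A dE/dt gives dE/dt = 3.10×10^-3 / (8.85×10^-12 · 6.91×10^-3) = 5.07×10^10 V/(m·s).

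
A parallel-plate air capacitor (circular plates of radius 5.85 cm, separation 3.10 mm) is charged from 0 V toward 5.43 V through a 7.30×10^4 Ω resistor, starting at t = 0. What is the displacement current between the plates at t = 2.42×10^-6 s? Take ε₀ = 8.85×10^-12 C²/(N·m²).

C = ε₀A/d = (8.85×10^-12)(0.01075)/(3.10×10^-3) = 3.069×10^-11 F and τ = RC = 2.240×10^-6 s. I_d in the gap equals the RC charging current.
I_d(t) = (V₀/R) e^(−t/τ) = 7.438×10^-5 · e^(−1.080) = 2.53×10^-5 A.

2.53×10^-5 A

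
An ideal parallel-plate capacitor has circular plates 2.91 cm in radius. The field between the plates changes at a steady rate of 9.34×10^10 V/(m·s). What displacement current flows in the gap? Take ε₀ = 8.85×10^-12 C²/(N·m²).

2.20×10^-3 A

The displacement current is ε₀ times dΦ_E/dt = ε₀ A dE/dt = (8.85×10^-12)(2.660×10^-3)(9.34×10^10) = 2.20×10^-3 A.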